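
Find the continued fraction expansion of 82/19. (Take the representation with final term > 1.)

82 = 4·19 + 6
19 = 3·6 + 1
6 = 6·1 + 0  (stop)
So 82/19 = [4; 3, 6].

[4; 3, 6]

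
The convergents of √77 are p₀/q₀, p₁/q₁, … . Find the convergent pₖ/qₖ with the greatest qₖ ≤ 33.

√77 = [8; 1, 3, 2, 3, 1, 16, …] (period length 6).
Convergents:
  p_0/q_0 = 8/1
  p_1/q_1 = 9/1
  p_2/q_2 = 35/4
  p_3/q_3 = 79/9
  p_4/q_4 = 272/31
  p_5/q_5 = 351/40
q_4 = 31 ≤ 33 < 40 = q_5, so the answer is 272/31.

272/31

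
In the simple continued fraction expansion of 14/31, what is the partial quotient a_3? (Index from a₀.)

1

14 = 0·31 + 14   →  a_0 = 0
31 = 2·14 + 3   →  a_1 = 2
14 = 4·3 + 2   →  a_2 = 4
3 = 1·2 + 1   →  a_3 = 1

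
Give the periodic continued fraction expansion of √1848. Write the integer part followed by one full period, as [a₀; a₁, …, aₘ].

[42; 1, 84]

a₀ = ⌊√1848⌋ = 42.
With m₀=0, d₀=1 and mₖ₊₁ = dₖaₖ − mₖ, dₖ₊₁ = (n − mₖ₊₁²)/dₖ, aₖ₊₁ = ⌊(a₀+mₖ₊₁)/dₖ₊₁⌋:
  k=1: m=42, d=84, a=1
  k=2: m=42, d=1, a=84
d=1 and a=2a₀=84 at k=2, so the next step gives (m, d) = (42, 84) again — its k=1 value — and the period has length 2.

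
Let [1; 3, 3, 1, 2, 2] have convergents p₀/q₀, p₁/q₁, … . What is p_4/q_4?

47/36

Using pₖ = aₖpₖ₋₁ + pₖ₋₂, qₖ = aₖqₖ₋₁ + qₖ₋₂ (with p₋₁=1, p₋₂=0, q₋₁=0, q₋₂=1):
  k=0: a=1, p=1, q=1
  k=1: a=3, p=4, q=3
  k=2: a=3, p=13, q=10
  k=3: a=1, p=17, q=13
  k=4: a=2, p=47, q=36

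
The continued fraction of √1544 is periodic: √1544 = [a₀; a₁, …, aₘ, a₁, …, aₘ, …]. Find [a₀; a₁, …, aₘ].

a₀ = ⌊√1544⌋ = 39.
With m₀=0, d₀=1 and mₖ₊₁ = dₖaₖ − mₖ, dₖ₊₁ = (n − mₖ₊₁²)/dₖ, aₖ₊₁ = ⌊(a₀+mₖ₊₁)/dₖ₊₁⌋:
  k=1: m=39, d=23, a=3
  k=2: m=30, d=28, a=2
  k=3: m=26, d=31, a=2
  k=4: m=36, d=8, a=9
  k=5: m=36, d=31, a=2
  k=6: m=26, d=28, a=2
  k=7: m=30, d=23, a=3
  k=8: m=39, d=1, a=78
d=1 and a=2a₀=78 at k=8, so the next step gives (m, d) = (39, 23) again — its k=1 value — and the period has length 8.

[39; 3, 2, 2, 9, 2, 2, 3, 78]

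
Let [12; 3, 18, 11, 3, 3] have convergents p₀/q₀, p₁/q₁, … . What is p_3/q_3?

7495/608

Using pₖ = aₖpₖ₋₁ + pₖ₋₂, qₖ = aₖqₖ₋₁ + qₖ₋₂ (with p₋₁=1, p₋₂=0, q₋₁=0, q₋₂=1):
  k=0: a=12, p=12, q=1
  k=1: a=3, p=37, q=3
  k=2: a=18, p=678, q=55
  k=3: a=11, p=7495, q=608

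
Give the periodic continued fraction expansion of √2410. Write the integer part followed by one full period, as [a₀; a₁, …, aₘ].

[49; 10, 1, 8, 1, 10, 98]

a₀ = ⌊√2410⌋ = 49.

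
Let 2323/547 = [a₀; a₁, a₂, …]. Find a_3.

3

2323 = 4·547 + 135   →  a_0 = 4
547 = 4·135 + 7   →  a_1 = 4
135 = 19·7 + 2   →  a_2 = 19
7 = 3·2 + 1   →  a_3 = 3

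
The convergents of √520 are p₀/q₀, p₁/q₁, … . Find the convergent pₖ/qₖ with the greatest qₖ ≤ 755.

√520 = [22; 1, 4, 11, 4, 1, 44, …] (period length 6).
Convergents:
  p_0/q_0 = 22/1
  p_1/q_1 = 23/1
  p_2/q_2 = 114/5
  p_3/q_3 = 1277/56
  p_4/q_4 = 5222/229
  p_5/q_5 = 6499/285
  p_6/q_6 = 291178/12769
q_5 = 285 ≤ 755 < 12769 = q_6, so the answer is 6499/285.

6499/285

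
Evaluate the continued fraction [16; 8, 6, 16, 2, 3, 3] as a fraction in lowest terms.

Using pₖ = aₖpₖ₋₁ + pₖ₋₂ and qₖ = aₖqₖ₋₁ + qₖ₋₂:
  k=0: a=16, p=16, q=1
  k=1: a=8, p=129, q=8
  k=2: a=6, p=790, q=49
  k=3: a=16, p=12769, q=792
  k=4: a=2, p=26328, q=1633
  k=5: a=3, p=91753, q=5691
  k=6: a=3, p=301587, q=18706

301587/18706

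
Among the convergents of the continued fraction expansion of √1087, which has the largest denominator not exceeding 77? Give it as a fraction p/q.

1088/33

√1087 = [32; 1, 31, 1, 64, …] (period length 4).
Convergents:
  p_0/q_0 = 32/1
  p_1/q_1 = 33/1
  p_2/q_2 = 1055/32
  p_3/q_3 = 1088/33
  p_4/q_4 = 70687/2144
q_3 = 33 ≤ 77 < 2144 = q_4, so the answer is 1088/33.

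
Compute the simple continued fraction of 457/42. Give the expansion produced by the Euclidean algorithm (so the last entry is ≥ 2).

457 = 10·42 + 37
42 = 1·37 + 5
37 = 7·5 + 2
5 = 2·2 + 1
2 = 2·1 + 0  (stop)
So 457/42 = [10; 1, 7, 2, 2].

[10; 1, 7, 2, 2]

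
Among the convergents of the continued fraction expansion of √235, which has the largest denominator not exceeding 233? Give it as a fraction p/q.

1395/91

√235 = [15; 3, 30, …] (period length 2).
Convergents:
  p_0/q_0 = 15/1
  p_1/q_1 = 46/3
  p_2/q_2 = 1395/91
  p_3/q_3 = 4231/276
q_2 = 91 ≤ 233 < 276 = q_3, so the answer is 1395/91.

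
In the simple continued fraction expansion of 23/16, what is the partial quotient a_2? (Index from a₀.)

3

23 = 1·16 + 7   →  a_0 = 1
16 = 2·7 + 2   →  a_1 = 2
7 = 3·2 + 1   →  a_2 = 3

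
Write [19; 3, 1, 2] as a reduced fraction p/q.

Fold from the inside: start with 2/1.
  1 + 1/2 = 3/2
  3 + 2/3 = 11/3
  19 + 3/11 = 212/11

212/11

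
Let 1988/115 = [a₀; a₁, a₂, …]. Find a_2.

2

1988 = 17·115 + 33   →  a_0 = 17
115 = 3·33 + 16   →  a_1 = 3
33 = 2·16 + 1   →  a_2 = 2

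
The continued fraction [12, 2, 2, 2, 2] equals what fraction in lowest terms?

360/29

Fold from the inside: start with 2/1.
  2 + 1/2 = 5/2
  2 + 2/5 = 12/5
  2 + 5/12 = 29/12
  12 + 12/29 = 360/29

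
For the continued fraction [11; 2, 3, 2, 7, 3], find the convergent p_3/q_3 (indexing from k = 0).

183/16

Using pₖ = aₖpₖ₋₁ + pₖ₋₂, qₖ = aₖqₖ₋₁ + qₖ₋₂ (with p₋₁=1, p₋₂=0, q₋₁=0, q₋₂=1):
  k=0: a=11, p=11, q=1
  k=1: a=2, p=23, q=2
  k=2: a=3, p=80, q=7
  k=3: a=2, p=183, q=16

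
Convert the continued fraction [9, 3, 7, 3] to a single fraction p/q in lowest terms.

Fold from the inside: start with 3/1.
  7 + 1/3 = 22/3
  3 + 3/22 = 69/22
  9 + 22/69 = 643/69

643/69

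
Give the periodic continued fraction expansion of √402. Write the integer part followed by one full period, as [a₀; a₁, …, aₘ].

[20; 20, 40]

a₀ = ⌊√402⌋ = 20.
With m₀=0, d₀=1 and mₖ₊₁ = dₖaₖ − mₖ, dₖ₊₁ = (n − mₖ₊₁²)/dₖ, aₖ₊₁ = ⌊(a₀+mₖ₊₁)/dₖ₊₁⌋:
  k=1: m=20, d=2, a=20
  k=2: m=20, d=1, a=40
d=1 and a=2a₀=40 at k=2, so the next step gives (m, d) = (20, 2) again — its k=1 value — and the period has length 2.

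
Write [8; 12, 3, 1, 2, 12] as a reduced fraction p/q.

Fold from the inside: start with 12/1.
  2 + 1/12 = 25/12
  1 + 12/25 = 37/25
  3 + 25/37 = 136/37
  12 + 37/136 = 1669/136
  8 + 136/1669 = 13488/1669

13488/1669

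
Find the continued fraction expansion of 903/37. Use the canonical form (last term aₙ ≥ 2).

903 = 24·37 + 15
37 = 2·15 + 7
15 = 2·7 + 1
7 = 7·1 + 0  (stop)
So 903/37 = [24; 2, 2, 7].

[24; 2, 2, 7]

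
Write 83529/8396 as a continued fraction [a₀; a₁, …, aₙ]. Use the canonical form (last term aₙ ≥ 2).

83529 = 9·8396 + 7965
8396 = 1·7965 + 431
7965 = 18·431 + 207
431 = 2·207 + 17
207 = 12·17 + 3
17 = 5·3 + 2
3 = 1·2 + 1
2 = 2·1 + 0  (stop)
So 83529/8396 = [9; 1, 18, 2, 12, 5, 1, 2].

[9; 1, 18, 2, 12, 5, 1, 2]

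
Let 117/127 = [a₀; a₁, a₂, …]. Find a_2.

11

117 = 0·127 + 117   →  a_0 = 0
127 = 1·117 + 10   →  a_1 = 1
117 = 11·10 + 7   →  a_2 = 11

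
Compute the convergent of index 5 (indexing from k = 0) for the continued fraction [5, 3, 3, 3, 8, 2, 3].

3081/581

Using pₖ = aₖpₖ₋₁ + pₖ₋₂, qₖ = aₖqₖ₋₁ + qₖ₋₂ (with p₋₁=1, p₋₂=0, q₋₁=0, q₋₂=1):
  k=0: a=5, p=5, q=1
  k=1: a=3, p=16, q=3
  k=2: a=3, p=53, q=10
  k=3: a=3, p=175, q=33
  k=4: a=8, p=1453, q=274
  k=5: a=2, p=3081, q=581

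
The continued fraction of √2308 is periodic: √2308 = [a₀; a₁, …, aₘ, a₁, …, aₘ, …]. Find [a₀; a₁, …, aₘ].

a₀ = ⌊√2308⌋ = 48.
With m₀=0, d₀=1 and mₖ₊₁ = dₖaₖ − mₖ, dₖ₊₁ = (n − mₖ₊₁²)/dₖ, aₖ₊₁ = ⌊(a₀+mₖ₊₁)/dₖ₊₁⌋:
  k=1: m=48, d=4, a=24
  k=2: m=48, d=1, a=96
d=1 and a=2a₀=96 at k=2, so the next step gives (m, d) = (48, 4) again — its k=1 value — and the period has length 2.

[48; 24, 96]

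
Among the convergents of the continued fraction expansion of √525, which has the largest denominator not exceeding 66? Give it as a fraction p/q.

527/23

√525 = [22; 1, 10, 2, 10, 1, 44, …] (period length 6).
Convergents:
  p_0/q_0 = 22/1
  p_1/q_1 = 23/1
  p_2/q_2 = 252/11
  p_3/q_3 = 527/23
  p_4/q_4 = 5522/241
q_3 = 23 ≤ 66 < 241 = q_4, so the answer is 527/23.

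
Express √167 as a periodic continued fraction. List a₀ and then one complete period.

a₀ = ⌊√167⌋ = 12.
With m₀=0, d₀=1 and mₖ₊₁ = dₖaₖ − mₖ, dₖ₊₁ = (n − mₖ₊₁²)/dₖ, aₖ₊₁ = ⌊(a₀+mₖ₊₁)/dₖ₊₁⌋:
  k=1: m=12, d=23, a=1
  k=2: m=11, d=2, a=11
  k=3: m=11, d=23, a=1
  k=4: m=12, d=1, a=24
d=1 and a=2a₀=24 at k=4, so the next step gives (m, d) = (12, 23) again — its k=1 value — and the period has length 4.

[12; 1, 11, 1, 24]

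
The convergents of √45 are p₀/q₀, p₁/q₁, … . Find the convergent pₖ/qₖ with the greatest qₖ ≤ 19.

√45 = [6; 1, 2, 2, 2, 1, 12, …] (period length 6).
Convergents:
  p_0/q_0 = 6/1
  p_1/q_1 = 7/1
  p_2/q_2 = 20/3
  p_3/q_3 = 47/7
  p_4/q_4 = 114/17
  p_5/q_5 = 161/24
q_4 = 17 ≤ 19 < 24 = q_5, so the answer is 114/17.

114/17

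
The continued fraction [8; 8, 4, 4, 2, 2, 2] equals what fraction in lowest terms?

14984/1845

Using pₖ = aₖpₖ₋₁ + pₖ₋₂ and qₖ = aₖqₖ₋₁ + qₖ₋₂:
  k=0: a=8, p=8, q=1
  k=1: a=8, p=65, q=8
  k=2: a=4, p=268, q=33
  k=3: a=4, p=1137, q=140
  k=4: a=2, p=2542, q=313
  k=5: a=2, p=6221, q=766
  k=6: a=2, p=14984, q=1845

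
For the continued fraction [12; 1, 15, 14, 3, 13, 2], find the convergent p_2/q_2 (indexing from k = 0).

Using pₖ = aₖpₖ₋₁ + pₖ₋₂, qₖ = aₖqₖ₋₁ + qₖ₋₂ (with p₋₁=1, p₋₂=0, q₋₁=0, q₋₂=1):
  k=0: a=12, p=12, q=1
  k=1: a=1, p=13, q=1
  k=2: a=15, p=207, q=16

207/16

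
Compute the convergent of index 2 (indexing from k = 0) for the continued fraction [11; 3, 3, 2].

113/10

Using pₖ = aₖpₖ₋₁ + pₖ₋₂, qₖ = aₖqₖ₋₁ + qₖ₋₂ (with p₋₁=1, p₋₂=0, q₋₁=0, q₋₂=1):
  k=0: a=11, p=11, q=1
  k=1: a=3, p=34, q=3
  k=2: a=3, p=113, q=10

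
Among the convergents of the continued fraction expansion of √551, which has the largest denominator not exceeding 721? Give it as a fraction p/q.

√551 = [23; 2, 8, 1, 8, 2, 46, …] (period length 6).
Convergents:
  p_0/q_0 = 23/1
  p_1/q_1 = 47/2
  p_2/q_2 = 399/17
  p_3/q_3 = 446/19
  p_4/q_4 = 3967/169
  p_5/q_5 = 8380/357
  p_6/q_6 = 389447/16591
q_5 = 357 ≤ 721 < 16591 = q_6, so the answer is 8380/357.

8380/357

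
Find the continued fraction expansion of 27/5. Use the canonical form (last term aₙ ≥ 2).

27 = 5×5 + 2
5 = 2×2 + 1
2 = 2×1 + 0  (stop)
So 27/5 = [5; 2, 2].

[5; 2, 2]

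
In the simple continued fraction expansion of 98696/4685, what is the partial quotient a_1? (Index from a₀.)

15

98696 = 21·4685 + 311   →  a_0 = 21
4685 = 15·311 + 20   →  a_1 = 15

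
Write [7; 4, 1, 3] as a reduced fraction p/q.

137/19

Using pₖ = aₖpₖ₋₁ + pₖ₋₂ and qₖ = aₖqₖ₋₁ + qₖ₋₂:
  k=0: a=7, p=7, q=1
  k=1: a=4, p=29, q=4
  k=2: a=1, p=36, q=5
  k=3: a=3, p=137, q=19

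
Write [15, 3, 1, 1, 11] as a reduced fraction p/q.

1238/81

Using pₖ = aₖpₖ₋₁ + pₖ₋₂ and qₖ = aₖqₖ₋₁ + qₖ₋₂:
  k=0: a=15, p=15, q=1
  k=1: a=3, p=46, q=3
  k=2: a=1, p=61, q=4
  k=3: a=1, p=107, q=7
  k=4: a=11, p=1238, q=81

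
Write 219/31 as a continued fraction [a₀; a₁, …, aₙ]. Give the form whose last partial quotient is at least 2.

[7; 15, 2]

219 = 7·31 + 2
31 = 15·2 + 1
2 = 2·1 + 0  (stop)
So 219/31 = [7; 15, 2].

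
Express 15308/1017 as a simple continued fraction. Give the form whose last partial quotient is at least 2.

15308 = 15*1017 + 53
1017 = 19*53 + 10
53 = 5*10 + 3
10 = 3*3 + 1
3 = 3*1 + 0  (stop)
So 15308/1017 = [15; 19, 5, 3, 3].

[15; 19, 5, 3, 3]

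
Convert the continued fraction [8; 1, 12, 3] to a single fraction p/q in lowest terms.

357/40

Using pₖ = aₖpₖ₋₁ + pₖ₋₂ and qₖ = aₖqₖ₋₁ + qₖ₋₂:
  k=0: a=8, p=8, q=1
  k=1: a=1, p=9, q=1
  k=2: a=12, p=116, q=13
  k=3: a=3, p=357, q=40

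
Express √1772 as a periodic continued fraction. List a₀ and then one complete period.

[42; 10, 1, 1, 20, 1, 1, 10, 84]

a₀ = ⌊√1772⌋ = 42.
With m₀=0, d₀=1 and mₖ₊₁ = dₖaₖ − mₖ, dₖ₊₁ = (n − mₖ₊₁²)/dₖ, aₖ₊₁ = ⌊(a₀+mₖ₊₁)/dₖ₊₁⌋:
  k=1: m=42, d=8, a=10
  k=2: m=38, d=41, a=1
  k=3: m=3, d=43, a=1
  k=4: m=40, d=4, a=20
  k=5: m=40, d=43, a=1
  k=6: m=3, d=41, a=1
  k=7: m=38, d=8, a=10
  k=8: m=42, d=1, a=84
d=1 and a=2a₀=84 at k=8, so the next step gives (m, d) = (42, 8) again — its k=1 value — and the period has length 8.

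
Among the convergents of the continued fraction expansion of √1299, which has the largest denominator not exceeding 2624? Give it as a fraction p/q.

√1299 = [36; 24, 72, …] (period length 2).
Convergents:
  p_0/q_0 = 36/1
  p_1/q_1 = 865/24
  p_2/q_2 = 62316/1729
  p_3/q_3 = 1496449/41520
q_2 = 1729 ≤ 2624 < 41520 = q_3, so the answer is 62316/1729.

62316/1729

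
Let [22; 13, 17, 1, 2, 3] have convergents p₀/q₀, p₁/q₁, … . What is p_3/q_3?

5188/235

Using pₖ = aₖpₖ₋₁ + pₖ₋₂, qₖ = aₖqₖ₋₁ + qₖ₋₂ (with p₋₁=1, p₋₂=0, q₋₁=0, q₋₂=1):
  k=0: a=22, p=22, q=1
  k=1: a=13, p=287, q=13
  k=2: a=17, p=4901, q=222
  k=3: a=1, p=5188, q=235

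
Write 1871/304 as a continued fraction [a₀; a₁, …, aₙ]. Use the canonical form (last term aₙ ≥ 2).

[6; 6, 2, 7, 3]

1871 = 6*304 + 47
304 = 6*47 + 22
47 = 2*22 + 3
22 = 7*3 + 1
3 = 3*1 + 0  (stop)
So 1871/304 = [6; 6, 2, 7, 3].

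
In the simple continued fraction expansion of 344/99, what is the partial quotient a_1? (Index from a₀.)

344 = 3·99 + 47   →  a_0 = 3
99 = 2·47 + 5   →  a_1 = 2

2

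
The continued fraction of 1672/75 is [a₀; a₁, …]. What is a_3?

1672 = 22·75 + 22   →  a_0 = 22
75 = 3·22 + 9   →  a_1 = 3
22 = 2·9 + 4   →  a_2 = 2
9 = 2·4 + 1   →  a_3 = 2

2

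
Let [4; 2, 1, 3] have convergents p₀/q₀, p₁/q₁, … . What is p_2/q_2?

Using pₖ = aₖpₖ₋₁ + pₖ₋₂, qₖ = aₖqₖ₋₁ + qₖ₋₂ (with p₋₁=1, p₋₂=0, q₋₁=0, q₋₂=1):
  k=0: a=4, p=4, q=1
  k=1: a=2, p=9, q=2
  k=2: a=1, p=13, q=3

13/3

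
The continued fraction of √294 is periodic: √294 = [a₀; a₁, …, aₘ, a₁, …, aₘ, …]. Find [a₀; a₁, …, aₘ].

[17; 6, 1, 4, 1, 6, 34]

a₀ = ⌊√294⌋ = 17.
With m₀=0, d₀=1 and mₖ₊₁ = dₖaₖ − mₖ, dₖ₊₁ = (n − mₖ₊₁²)/dₖ, aₖ₊₁ = ⌊(a₀+mₖ₊₁)/dₖ₊₁⌋:
  k=1: m=17, d=5, a=6
  k=2: m=13, d=25, a=1
  k=3: m=12, d=6, a=4
  k=4: m=12, d=25, a=1
  k=5: m=13, d=5, a=6
  k=6: m=17, d=1, a=34
d=1 and a=2a₀=34 at k=6, so the next step gives (m, d) = (17, 5) again — its k=1 value — and the period has length 6.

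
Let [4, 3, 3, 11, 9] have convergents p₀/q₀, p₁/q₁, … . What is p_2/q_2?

Using pₖ = aₖpₖ₋₁ + pₖ₋₂, qₖ = aₖqₖ₋₁ + qₖ₋₂ (with p₋₁=1, p₋₂=0, q₋₁=0, q₋₂=1):
  k=0: a=4, p=4, q=1
  k=1: a=3, p=13, q=3
  k=2: a=3, p=43, q=10

43/10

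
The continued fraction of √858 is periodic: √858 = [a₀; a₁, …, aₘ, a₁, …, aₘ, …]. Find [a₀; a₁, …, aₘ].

[29; 3, 2, 3, 58]

a₀ = ⌊√858⌋ = 29.
With m₀=0, d₀=1 and mₖ₊₁ = dₖaₖ − mₖ, dₖ₊₁ = (n − mₖ₊₁²)/dₖ, aₖ₊₁ = ⌊(a₀+mₖ₊₁)/dₖ₊₁⌋:
  k=1: m=29, d=17, a=3
  k=2: m=22, d=22, a=2
  k=3: m=22, d=17, a=3
  k=4: m=29, d=1, a=58
d=1 and a=2a₀=58 at k=4, so the next step gives (m, d) = (29, 17) again — its k=1 value — and the period has length 4.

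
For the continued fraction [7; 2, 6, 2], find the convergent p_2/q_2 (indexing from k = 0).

Using pₖ = aₖpₖ₋₁ + pₖ₋₂, qₖ = aₖqₖ₋₁ + qₖ₋₂ (with p₋₁=1, p₋₂=0, q₋₁=0, q₋₂=1):
  k=0: a=7, p=7, q=1
  k=1: a=2, p=15, q=2
  k=2: a=6, p=97, q=13

97/13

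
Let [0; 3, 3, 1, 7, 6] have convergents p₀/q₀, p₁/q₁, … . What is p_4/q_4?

Using pₖ = aₖpₖ₋₁ + pₖ₋₂, qₖ = aₖqₖ₋₁ + qₖ₋₂ (with p₋₁=1, p₋₂=0, q₋₁=0, q₋₂=1):
  k=0: a=0, p=0, q=1
  k=1: a=3, p=1, q=3
  k=2: a=3, p=3, q=10
  k=3: a=1, p=4, q=13
  k=4: a=7, p=31, q=101

31/101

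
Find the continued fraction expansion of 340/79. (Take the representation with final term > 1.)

[4; 3, 3, 2, 3]

340 = 4·79 + 24
79 = 3·24 + 7
24 = 3·7 + 3
7 = 2·3 + 1
3 = 3·1 + 0  (stop)
So 340/79 = [4; 3, 3, 2, 3].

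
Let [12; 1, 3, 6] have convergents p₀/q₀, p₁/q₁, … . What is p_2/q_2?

Using pₖ = aₖpₖ₋₁ + pₖ₋₂, qₖ = aₖqₖ₋₁ + qₖ₋₂ (with p₋₁=1, p₋₂=0, q₋₁=0, q₋₂=1):
  k=0: a=12, p=12, q=1
  k=1: a=1, p=13, q=1
  k=2: a=3, p=51, q=4

51/4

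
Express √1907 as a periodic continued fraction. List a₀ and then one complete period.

[43; 1, 2, 43, 2, 1, 86]

a₀ = ⌊√1907⌋ = 43.
With m₀=0, d₀=1 and mₖ₊₁ = dₖaₖ − mₖ, dₖ₊₁ = (n − mₖ₊₁²)/dₖ, aₖ₊₁ = ⌊(a₀+mₖ₊₁)/dₖ₊₁⌋:
  k=1: m=43, d=58, a=1
  k=2: m=15, d=29, a=2
  k=3: m=43, d=2, a=43
  k=4: m=43, d=29, a=2
  k=5: m=15, d=58, a=1
  k=6: m=43, d=1, a=86
d=1 and a=2a₀=86 at k=6, so the next step gives (m, d) = (43, 58) again — its k=1 value — and the period has length 6.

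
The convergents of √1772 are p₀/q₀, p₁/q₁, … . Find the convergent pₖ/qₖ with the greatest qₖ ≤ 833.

19027/452

√1772 = [42; 10, 1, 1, 20, 1, 1, 10, 84, …] (period length 8).
Convergents:
  p_0/q_0 = 42/1
  p_1/q_1 = 421/10
  p_2/q_2 = 463/11
  p_3/q_3 = 884/21
  p_4/q_4 = 18143/431
  p_5/q_5 = 19027/452
  p_6/q_6 = 37170/883
q_5 = 452 ≤ 833 < 883 = q_6, so the answer is 19027/452.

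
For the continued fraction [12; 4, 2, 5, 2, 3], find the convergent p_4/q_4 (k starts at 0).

1308/107

Using pₖ = aₖpₖ₋₁ + pₖ₋₂, qₖ = aₖqₖ₋₁ + qₖ₋₂ (with p₋₁=1, p₋₂=0, q₋₁=0, q₋₂=1):
  k=0: a=12, p=12, q=1
  k=1: a=4, p=49, q=4
  k=2: a=2, p=110, q=9
  k=3: a=5, p=599, q=49
  k=4: a=2, p=1308, q=107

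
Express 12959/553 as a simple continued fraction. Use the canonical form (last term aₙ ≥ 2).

12959 = 23×553 + 240
553 = 2×240 + 73
240 = 3×73 + 21
73 = 3×21 + 10
21 = 2×10 + 1
10 = 10×1 + 0  (stop)
So 12959/553 = [23; 2, 3, 3, 2, 10].

[23; 2, 3, 3, 2, 10]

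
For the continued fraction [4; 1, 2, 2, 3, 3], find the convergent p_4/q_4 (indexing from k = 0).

Using pₖ = aₖpₖ₋₁ + pₖ₋₂, qₖ = aₖqₖ₋₁ + qₖ₋₂ (with p₋₁=1, p₋₂=0, q₋₁=0, q₋₂=1):
  k=0: a=4, p=4, q=1
  k=1: a=1, p=5, q=1
  k=2: a=2, p=14, q=3
  k=3: a=2, p=33, q=7
  k=4: a=3, p=113, q=24

113/24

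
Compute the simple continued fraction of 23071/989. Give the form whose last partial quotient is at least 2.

23071 = 23×989 + 324
989 = 3×324 + 17
324 = 19×17 + 1
17 = 17×1 + 0  (stop)
So 23071/989 = [23; 3, 19, 17].

[23; 3, 19, 17]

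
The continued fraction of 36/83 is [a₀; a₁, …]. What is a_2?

36 = 0·83 + 36   →  a_0 = 0
83 = 2·36 + 11   →  a_1 = 2
36 = 3·11 + 3   →  a_2 = 3

3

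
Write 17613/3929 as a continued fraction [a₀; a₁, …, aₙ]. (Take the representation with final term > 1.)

17613 = 4·3929 + 1897
3929 = 2·1897 + 135
1897 = 14·135 + 7
135 = 19·7 + 2
7 = 3·2 + 1
2 = 2·1 + 0  (stop)
So 17613/3929 = [4; 2, 14, 19, 3, 2].

[4; 2, 14, 19, 3, 2]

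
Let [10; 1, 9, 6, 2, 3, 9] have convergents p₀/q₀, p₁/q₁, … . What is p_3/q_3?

Using pₖ = aₖpₖ₋₁ + pₖ₋₂, qₖ = aₖqₖ₋₁ + qₖ₋₂ (with p₋₁=1, p₋₂=0, q₋₁=0, q₋₂=1):
  k=0: a=10, p=10, q=1
  k=1: a=1, p=11, q=1
  k=2: a=9, p=109, q=10
  k=3: a=6, p=665, q=61

665/61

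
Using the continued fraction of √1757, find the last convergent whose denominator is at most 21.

√1757 = [41; 1, 10, 1, 82, …] (period length 4).
Convergents:
  p_0/q_0 = 41/1
  p_1/q_1 = 42/1
  p_2/q_2 = 461/11
  p_3/q_3 = 503/12
  p_4/q_4 = 41707/995
q_3 = 12 ≤ 21 < 995 = q_4, so the answer is 503/12.

503/12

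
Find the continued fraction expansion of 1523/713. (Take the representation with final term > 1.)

1523 = 2*713 + 97
713 = 7*97 + 34
97 = 2*34 + 29
34 = 1*29 + 5
29 = 5*5 + 4
5 = 1*4 + 1
4 = 4*1 + 0  (stop)
So 1523/713 = [2; 7, 2, 1, 5, 1, 4].

[2; 7, 2, 1, 5, 1, 4]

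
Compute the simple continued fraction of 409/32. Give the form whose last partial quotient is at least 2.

[12; 1, 3, 1, 1, 3]

409 = 12·32 + 25
32 = 1·25 + 7
25 = 3·7 + 4
7 = 1·4 + 3
4 = 1·3 + 1
3 = 3·1 + 0  (stop)
So 409/32 = [12; 1, 3, 1, 1, 3].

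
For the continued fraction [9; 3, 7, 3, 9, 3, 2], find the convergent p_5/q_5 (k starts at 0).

18619/1998

Using pₖ = aₖpₖ₋₁ + pₖ₋₂, qₖ = aₖqₖ₋₁ + qₖ₋₂ (with p₋₁=1, p₋₂=0, q₋₁=0, q₋₂=1):
  k=0: a=9, p=9, q=1
  k=1: a=3, p=28, q=3
  k=2: a=7, p=205, q=22
  k=3: a=3, p=643, q=69
  k=4: a=9, p=5992, q=643
  k=5: a=3, p=18619, q=1998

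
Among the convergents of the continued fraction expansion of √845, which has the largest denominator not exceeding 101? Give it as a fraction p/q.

843/29

√845 = [29; 14, 1, 1, 14, 58, …] (period length 5).
Convergents:
  p_0/q_0 = 29/1
  p_1/q_1 = 407/14
  p_2/q_2 = 436/15
  p_3/q_3 = 843/29
  p_4/q_4 = 12238/421
q_3 = 29 ≤ 101 < 421 = q_4, so the answer is 843/29.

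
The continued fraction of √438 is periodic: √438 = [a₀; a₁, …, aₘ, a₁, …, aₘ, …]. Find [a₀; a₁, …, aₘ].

[20; 1, 12, 1, 40]

a₀ = ⌊√438⌋ = 20.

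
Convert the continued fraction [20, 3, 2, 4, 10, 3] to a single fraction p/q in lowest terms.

19925/982

Fold from the inside: start with 3/1.
  10 + 1/3 = 31/3
  4 + 3/31 = 127/31
  2 + 31/127 = 285/127
  3 + 127/285 = 982/285
  20 + 285/982 = 19925/982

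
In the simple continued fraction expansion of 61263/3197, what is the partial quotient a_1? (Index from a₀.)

6

61263 = 19·3197 + 520   →  a_0 = 19
3197 = 6·520 + 77   →  a_1 = 6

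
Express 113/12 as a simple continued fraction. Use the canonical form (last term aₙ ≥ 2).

113 = 9×12 + 5
12 = 2×5 + 2
5 = 2×2 + 1
2 = 2×1 + 0  (stop)
So 113/12 = [9; 2, 2, 2].

[9; 2, 2, 2]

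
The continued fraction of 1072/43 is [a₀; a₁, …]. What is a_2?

1072 = 24·43 + 40   →  a_0 = 24
43 = 1·40 + 3   →  a_1 = 1
40 = 13·3 + 1   →  a_2 = 13

13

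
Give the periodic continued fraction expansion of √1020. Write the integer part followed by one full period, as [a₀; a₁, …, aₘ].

a₀ = ⌊√1020⌋ = 31.
With m₀=0, d₀=1 and mₖ₊₁ = dₖaₖ − mₖ, dₖ₊₁ = (n − mₖ₊₁²)/dₖ, aₖ₊₁ = ⌊(a₀+mₖ₊₁)/dₖ₊₁⌋:
  k=1: m=31, d=59, a=1
  k=2: m=28, d=4, a=14
  k=3: m=28, d=59, a=1
  k=4: m=31, d=1, a=62
d=1 and a=2a₀=62 at k=4, so the next step gives (m, d) = (31, 59) again — its k=1 value — and the period has length 4.

[31; 1, 14, 1, 62]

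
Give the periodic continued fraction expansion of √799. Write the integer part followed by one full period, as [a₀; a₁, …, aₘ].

[28; 3, 1, 3, 56]

a₀ = ⌊√799⌋ = 28.
With m₀=0, d₀=1 and mₖ₊₁ = dₖaₖ − mₖ, dₖ₊₁ = (n − mₖ₊₁²)/dₖ, aₖ₊₁ = ⌊(a₀+mₖ₊₁)/dₖ₊₁⌋:
  k=1: m=28, d=15, a=3
  k=2: m=17, d=34, a=1
  k=3: m=17, d=15, a=3
  k=4: m=28, d=1, a=56
d=1 and a=2a₀=56 at k=4, so the next step gives (m, d) = (28, 15) again — its k=1 value — and the period has length 4.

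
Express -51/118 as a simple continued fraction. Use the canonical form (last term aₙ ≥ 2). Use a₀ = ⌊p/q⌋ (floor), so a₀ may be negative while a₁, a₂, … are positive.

[-1; 1, 1, 3, 5, 3]

-51 = -1×118 + 67
118 = 1×67 + 51
67 = 1×51 + 16
51 = 3×16 + 3
16 = 5×3 + 1
3 = 3×1 + 0  (stop)
So -51/118 = [-1; 1, 1, 3, 5, 3].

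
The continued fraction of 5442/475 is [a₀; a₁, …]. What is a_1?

5442 = 11·475 + 217   →  a_0 = 11
475 = 2·217 + 41   →  a_1 = 2

2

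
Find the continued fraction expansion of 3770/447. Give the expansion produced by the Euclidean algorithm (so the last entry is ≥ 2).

3770 = 8·447 + 194
447 = 2·194 + 59
194 = 3·59 + 17
59 = 3·17 + 8
17 = 2·8 + 1
8 = 8·1 + 0  (stop)
So 3770/447 = [8; 2, 3, 3, 2, 8].

[8; 2, 3, 3, 2, 8]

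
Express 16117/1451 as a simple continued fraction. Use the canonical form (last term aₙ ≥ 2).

[11; 9, 3, 3, 7, 2]

16117 = 11·1451 + 156
1451 = 9·156 + 47
156 = 3·47 + 15
47 = 3·15 + 2
15 = 7·2 + 1
2 = 2·1 + 0  (stop)
So 16117/1451 = [11; 9, 3, 3, 7, 2].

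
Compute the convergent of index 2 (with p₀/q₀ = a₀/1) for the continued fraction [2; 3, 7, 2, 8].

51/22

Using pₖ = aₖpₖ₋₁ + pₖ₋₂, qₖ = aₖqₖ₋₁ + qₖ₋₂ (with p₋₁=1, p₋₂=0, q₋₁=0, q₋₂=1):
  k=0: a=2, p=2, q=1
  k=1: a=3, p=7, q=3
  k=2: a=7, p=51, q=22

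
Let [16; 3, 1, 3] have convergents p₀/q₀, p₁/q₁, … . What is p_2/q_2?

Using pₖ = aₖpₖ₋₁ + pₖ₋₂, qₖ = aₖqₖ₋₁ + qₖ₋₂ (with p₋₁=1, p₋₂=0, q₋₁=0, q₋₂=1):
  k=0: a=16, p=16, q=1
  k=1: a=3, p=49, q=3
  k=2: a=1, p=65, q=4

65/4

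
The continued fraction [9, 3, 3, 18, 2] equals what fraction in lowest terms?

Using pₖ = aₖpₖ₋₁ + pₖ₋₂ and qₖ = aₖqₖ₋₁ + qₖ₋₂:
  k=0: a=9, p=9, q=1
  k=1: a=3, p=28, q=3
  k=2: a=3, p=93, q=10
  k=3: a=18, p=1702, q=183
  k=4: a=2, p=3497, q=376

3497/376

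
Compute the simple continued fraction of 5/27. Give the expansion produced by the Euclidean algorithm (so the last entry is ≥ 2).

5 = 0×27 + 5
27 = 5×5 + 2
5 = 2×2 + 1
2 = 2×1 + 0  (stop)
So 5/27 = [0; 5, 2, 2].

[0; 5, 2, 2]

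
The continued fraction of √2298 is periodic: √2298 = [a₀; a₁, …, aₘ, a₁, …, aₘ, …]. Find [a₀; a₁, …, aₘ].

a₀ = ⌊√2298⌋ = 47.

[47; 1, 14, 1, 94]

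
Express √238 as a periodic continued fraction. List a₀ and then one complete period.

a₀ = ⌊√238⌋ = 15.
With m₀=0, d₀=1 and mₖ₊₁ = dₖaₖ − mₖ, dₖ₊₁ = (n − mₖ₊₁²)/dₖ, aₖ₊₁ = ⌊(a₀+mₖ₊₁)/dₖ₊₁⌋:
  k=1: m=15, d=13, a=2
  k=2: m=11, d=9, a=2
  k=3: m=7, d=21, a=1
  k=4: m=14, d=2, a=14
  k=5: m=14, d=21, a=1
  k=6: m=7, d=9, a=2
  k=7: m=11, d=13, a=2
  k=8: m=15, d=1, a=30
d=1 and a=2a₀=30 at k=8, so the next step gives (m, d) = (15, 13) again — its k=1 value — and the period has length 8.

[15; 2, 2, 1, 14, 1, 2, 2, 30]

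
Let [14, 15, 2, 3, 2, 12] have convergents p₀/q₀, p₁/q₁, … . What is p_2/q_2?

Using pₖ = aₖpₖ₋₁ + pₖ₋₂, qₖ = aₖqₖ₋₁ + qₖ₋₂ (with p₋₁=1, p₋₂=0, q₋₁=0, q₋₂=1):
  k=0: a=14, p=14, q=1
  k=1: a=15, p=211, q=15
  k=2: a=2, p=436, q=31

436/31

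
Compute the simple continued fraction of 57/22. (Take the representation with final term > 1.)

[2; 1, 1, 2, 4]

57 = 2×22 + 13
22 = 1×13 + 9
13 = 1×9 + 4
9 = 2×4 + 1
4 = 4×1 + 0  (stop)
So 57/22 = [2; 1, 1, 2, 4].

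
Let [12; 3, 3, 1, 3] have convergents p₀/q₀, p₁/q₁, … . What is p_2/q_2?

123/10

Using pₖ = aₖpₖ₋₁ + pₖ₋₂, qₖ = aₖqₖ₋₁ + qₖ₋₂ (with p₋₁=1, p₋₂=0, q₋₁=0, q₋₂=1):
  k=0: a=12, p=12, q=1
  k=1: a=3, p=37, q=3
  k=2: a=3, p=123, q=10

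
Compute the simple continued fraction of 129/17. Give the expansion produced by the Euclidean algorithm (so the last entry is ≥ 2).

129 = 7·17 + 10
17 = 1·10 + 7
10 = 1·7 + 3
7 = 2·3 + 1
3 = 3·1 + 0  (stop)
So 129/17 = [7; 1, 1, 2, 3].

[7; 1, 1, 2, 3]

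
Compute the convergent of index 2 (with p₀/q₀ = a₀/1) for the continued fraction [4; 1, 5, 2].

Using pₖ = aₖpₖ₋₁ + pₖ₋₂, qₖ = aₖqₖ₋₁ + qₖ₋₂ (with p₋₁=1, p₋₂=0, q₋₁=0, q₋₂=1):
  k=0: a=4, p=4, q=1
  k=1: a=1, p=5, q=1
  k=2: a=5, p=29, q=6

29/6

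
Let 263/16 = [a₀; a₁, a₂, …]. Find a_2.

263 = 16·16 + 7   →  a_0 = 16
16 = 2·7 + 2   →  a_1 = 2
7 = 3·2 + 1   →  a_2 = 3

3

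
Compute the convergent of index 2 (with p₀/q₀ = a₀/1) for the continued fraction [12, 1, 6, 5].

Using pₖ = aₖpₖ₋₁ + pₖ₋₂, qₖ = aₖqₖ₋₁ + qₖ₋₂ (with p₋₁=1, p₋₂=0, q₋₁=0, q₋₂=1):
  k=0: a=12, p=12, q=1
  k=1: a=1, p=13, q=1
  k=2: a=6, p=90, q=7

90/7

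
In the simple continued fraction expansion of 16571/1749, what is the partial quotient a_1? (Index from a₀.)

2

16571 = 9·1749 + 830   →  a_0 = 9
1749 = 2·830 + 89   →  a_1 = 2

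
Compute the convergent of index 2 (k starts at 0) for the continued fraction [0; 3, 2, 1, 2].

2/7

Using pₖ = aₖpₖ₋₁ + pₖ₋₂, qₖ = aₖqₖ₋₁ + qₖ₋₂ (with p₋₁=1, p₋₂=0, q₋₁=0, q₋₂=1):
  k=0: a=0, p=0, q=1
  k=1: a=3, p=1, q=3
  k=2: a=2, p=2, q=7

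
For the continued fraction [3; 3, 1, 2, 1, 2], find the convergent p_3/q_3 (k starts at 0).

36/11

Using pₖ = aₖpₖ₋₁ + pₖ₋₂, qₖ = aₖqₖ₋₁ + qₖ₋₂ (with p₋₁=1, p₋₂=0, q₋₁=0, q₋₂=1):
  k=0: a=3, p=3, q=1
  k=1: a=3, p=10, q=3
  k=2: a=1, p=13, q=4
  k=3: a=2, p=36, q=11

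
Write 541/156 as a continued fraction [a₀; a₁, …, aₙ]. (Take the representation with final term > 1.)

541 = 3×156 + 73
156 = 2×73 + 10
73 = 7×10 + 3
10 = 3×3 + 1
3 = 3×1 + 0  (stop)
So 541/156 = [3; 2, 7, 3, 3].

[3; 2, 7, 3, 3]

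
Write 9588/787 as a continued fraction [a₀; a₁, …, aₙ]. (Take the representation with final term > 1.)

9588 = 12*787 + 144
787 = 5*144 + 67
144 = 2*67 + 10
67 = 6*10 + 7
10 = 1*7 + 3
7 = 2*3 + 1
3 = 3*1 + 0  (stop)
So 9588/787 = [12; 5, 2, 6, 1, 2, 3].

[12; 5, 2, 6, 1, 2, 3]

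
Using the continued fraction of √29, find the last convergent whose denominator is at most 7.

27/5

√29 = [5; 2, 1, 1, 2, 10, …] (period length 5).
Convergents:
  p_0/q_0 = 5/1
  p_1/q_1 = 11/2
  p_2/q_2 = 16/3
  p_3/q_3 = 27/5
  p_4/q_4 = 70/13
q_3 = 5 ≤ 7 < 13 = q_4, so the answer is 27/5.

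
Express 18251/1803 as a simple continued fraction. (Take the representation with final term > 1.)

[10; 8, 6, 3, 5, 2]

18251 = 10·1803 + 221
1803 = 8·221 + 35
221 = 6·35 + 11
35 = 3·11 + 2
11 = 5·2 + 1
2 = 2·1 + 0  (stop)
So 18251/1803 = [10; 8, 6, 3, 5, 2].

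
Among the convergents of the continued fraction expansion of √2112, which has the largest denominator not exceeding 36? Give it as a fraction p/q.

1057/23

√2112 = [45; 1, 21, 1, 90, …] (period length 4).
Convergents:
  p_0/q_0 = 45/1
  p_1/q_1 = 46/1
  p_2/q_2 = 1011/22
  p_3/q_3 = 1057/23
  p_4/q_4 = 96141/2092
q_3 = 23 ≤ 36 < 2092 = q_4, so the answer is 1057/23.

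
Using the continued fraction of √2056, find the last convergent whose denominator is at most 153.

√2056 = [45; 2, 1, 10, 1, 2, 90, …] (period length 6).
Convergents:
  p_0/q_0 = 45/1
  p_1/q_1 = 91/2
  p_2/q_2 = 136/3
  p_3/q_3 = 1451/32
  p_4/q_4 = 1587/35
  p_5/q_5 = 4625/102
  p_6/q_6 = 417837/9215
q_5 = 102 ≤ 153 < 9215 = q_6, so the answer is 4625/102.

4625/102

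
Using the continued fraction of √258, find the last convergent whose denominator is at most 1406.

8240/513

√258 = [16; 16, 32, …] (period length 2).
Convergents:
  p_0/q_0 = 16/1
  p_1/q_1 = 257/16
  p_2/q_2 = 8240/513
  p_3/q_3 = 132097/8224
q_2 = 513 ≤ 1406 < 8224 = q_3, so the answer is 8240/513.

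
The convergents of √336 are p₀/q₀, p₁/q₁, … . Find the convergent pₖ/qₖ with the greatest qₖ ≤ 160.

1998/109

√336 = [18; 3, 36, …] (period length 2).
Convergents:
  p_0/q_0 = 18/1
  p_1/q_1 = 55/3
  p_2/q_2 = 1998/109
  p_3/q_3 = 6049/330
q_2 = 109 ≤ 160 < 330 = q_3, so the answer is 1998/109.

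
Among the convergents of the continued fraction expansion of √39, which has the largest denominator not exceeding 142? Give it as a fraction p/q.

√39 = [6; 4, 12, …] (period length 2).
Convergents:
  p_0/q_0 = 6/1
  p_1/q_1 = 25/4
  p_2/q_2 = 306/49
  p_3/q_3 = 1249/200
q_2 = 49 ≤ 142 < 200 = q_3, so the answer is 306/49.

306/49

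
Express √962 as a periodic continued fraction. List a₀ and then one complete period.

[31; 62]

a₀ = ⌊√962⌋ = 31.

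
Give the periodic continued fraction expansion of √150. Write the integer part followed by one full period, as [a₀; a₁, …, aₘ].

[12; 4, 24]

a₀ = ⌊√150⌋ = 12.
With m₀=0, d₀=1 and mₖ₊₁ = dₖaₖ − mₖ, dₖ₊₁ = (n − mₖ₊₁²)/dₖ, aₖ₊₁ = ⌊(a₀+mₖ₊₁)/dₖ₊₁⌋:
  k=1: m=12, d=6, a=4
  k=2: m=12, d=1, a=24
d=1 and a=2a₀=24 at k=2, so the next step gives (m, d) = (12, 6) again — its k=1 value — and the period has length 2.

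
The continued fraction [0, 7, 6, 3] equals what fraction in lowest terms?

Using pₖ = aₖpₖ₋₁ + pₖ₋₂ and qₖ = aₖqₖ₋₁ + qₖ₋₂:
  k=0: a=0, p=0, q=1
  k=1: a=7, p=1, q=7
  k=2: a=6, p=6, q=43
  k=3: a=3, p=19, q=136

19/136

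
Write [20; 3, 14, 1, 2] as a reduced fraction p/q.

Using pₖ = aₖpₖ₋₁ + pₖ₋₂ and qₖ = aₖqₖ₋₁ + qₖ₋₂:
  k=0: a=20, p=20, q=1
  k=1: a=3, p=61, q=3
  k=2: a=14, p=874, q=43
  k=3: a=1, p=935, q=46
  k=4: a=2, p=2744, q=135

2744/135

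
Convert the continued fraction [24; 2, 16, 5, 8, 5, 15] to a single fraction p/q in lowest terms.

Using pₖ = aₖpₖ₋₁ + pₖ₋₂ and qₖ = aₖqₖ₋₁ + qₖ₋₂:
  k=0: a=24, p=24, q=1
  k=1: a=2, p=49, q=2
  k=2: a=16, p=808, q=33
  k=3: a=5, p=4089, q=167
  k=4: a=8, p=33520, q=1369
  k=5: a=5, p=171689, q=7012
  k=6: a=15, p=2608855, q=106549

2608855/106549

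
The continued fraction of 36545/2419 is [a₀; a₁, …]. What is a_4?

2

36545 = 15·2419 + 260   →  a_0 = 15
2419 = 9·260 + 79   →  a_1 = 9
260 = 3·79 + 23   →  a_2 = 3
79 = 3·23 + 10   →  a_3 = 3
23 = 2·10 + 3   →  a_4 = 2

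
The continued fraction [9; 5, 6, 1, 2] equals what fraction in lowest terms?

947/103

Using pₖ = aₖpₖ₋₁ + pₖ₋₂ and qₖ = aₖqₖ₋₁ + qₖ₋₂:
  k=0: a=9, p=9, q=1
  k=1: a=5, p=46, q=5
  k=2: a=6, p=285, q=31
  k=3: a=1, p=331, q=36
  k=4: a=2, p=947, q=103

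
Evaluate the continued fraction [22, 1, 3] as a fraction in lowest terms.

91/4

Using pₖ = aₖpₖ₋₁ + pₖ₋₂ and qₖ = aₖqₖ₋₁ + qₖ₋₂:
  k=0: a=22, p=22, q=1
  k=1: a=1, p=23, q=1
  k=2: a=3, p=91, q=4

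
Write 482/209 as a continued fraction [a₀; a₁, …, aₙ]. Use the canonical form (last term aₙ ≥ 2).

482 = 2·209 + 64
209 = 3·64 + 17
64 = 3·17 + 13
17 = 1·13 + 4
13 = 3·4 + 1
4 = 4·1 + 0  (stop)
So 482/209 = [2; 3, 3, 1, 3, 4].

[2; 3, 3, 1, 3, 4]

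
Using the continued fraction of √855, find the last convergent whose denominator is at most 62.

731/25

√855 = [29; 4, 6, 4, 58, …] (period length 4).
Convergents:
  p_0/q_0 = 29/1
  p_1/q_1 = 117/4
  p_2/q_2 = 731/25
  p_3/q_3 = 3041/104
q_2 = 25 ≤ 62 < 104 = q_3, so the answer is 731/25.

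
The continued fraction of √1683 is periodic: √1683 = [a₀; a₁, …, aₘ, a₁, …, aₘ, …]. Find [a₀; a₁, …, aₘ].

a₀ = ⌊√1683⌋ = 41.
With m₀=0, d₀=1 and mₖ₊₁ = dₖaₖ − mₖ, dₖ₊₁ = (n − mₖ₊₁²)/dₖ, aₖ₊₁ = ⌊(a₀+mₖ₊₁)/dₖ₊₁⌋:
  k=1: m=41, d=2, a=41
  k=2: m=41, d=1, a=82
d=1 and a=2a₀=82 at k=2, so the next step gives (m, d) = (41, 2) again — its k=1 value — and the period has length 2.

[41; 41, 82]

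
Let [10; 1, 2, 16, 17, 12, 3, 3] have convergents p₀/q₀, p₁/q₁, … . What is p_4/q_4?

8923/836

Using pₖ = aₖpₖ₋₁ + pₖ₋₂, qₖ = aₖqₖ₋₁ + qₖ₋₂ (with p₋₁=1, p₋₂=0, q₋₁=0, q₋₂=1):
  k=0: a=10, p=10, q=1
  k=1: a=1, p=11, q=1
  k=2: a=2, p=32, q=3
  k=3: a=16, p=523, q=49
  k=4: a=17, p=8923, q=836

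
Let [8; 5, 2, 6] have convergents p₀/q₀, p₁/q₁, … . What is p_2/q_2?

Using pₖ = aₖpₖ₋₁ + pₖ₋₂, qₖ = aₖqₖ₋₁ + qₖ₋₂ (with p₋₁=1, p₋₂=0, q₋₁=0, q₋₂=1):
  k=0: a=8, p=8, q=1
  k=1: a=5, p=41, q=5
  k=2: a=2, p=90, q=11

90/11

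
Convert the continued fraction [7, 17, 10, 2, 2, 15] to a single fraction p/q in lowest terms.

96659/13694

Fold from the inside: start with 15/1.
  2 + 1/15 = 31/15
  2 + 15/31 = 77/31
  10 + 31/77 = 801/77
  17 + 77/801 = 13694/801
  7 + 801/13694 = 96659/13694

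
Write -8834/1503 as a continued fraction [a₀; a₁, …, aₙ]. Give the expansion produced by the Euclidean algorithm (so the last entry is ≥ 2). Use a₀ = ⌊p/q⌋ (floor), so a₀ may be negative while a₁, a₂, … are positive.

[-6; 8, 5, 1, 14, 2]

-8834 = -6·1503 + 184
1503 = 8·184 + 31
184 = 5·31 + 29
31 = 1·29 + 2
29 = 14·2 + 1
2 = 2·1 + 0  (stop)
So -8834/1503 = [-6; 8, 5, 1, 14, 2].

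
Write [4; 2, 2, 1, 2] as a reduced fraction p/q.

84/19

Using pₖ = aₖpₖ₋₁ + pₖ₋₂ and qₖ = aₖqₖ₋₁ + qₖ₋₂:
  k=0: a=4, p=4, q=1
  k=1: a=2, p=9, q=2
  k=2: a=2, p=22, q=5
  k=3: a=1, p=31, q=7
  k=4: a=2, p=84, q=19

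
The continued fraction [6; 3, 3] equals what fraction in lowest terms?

Fold from the inside: start with 3/1.
  3 + 1/3 = 10/3
  6 + 3/10 = 63/10

63/10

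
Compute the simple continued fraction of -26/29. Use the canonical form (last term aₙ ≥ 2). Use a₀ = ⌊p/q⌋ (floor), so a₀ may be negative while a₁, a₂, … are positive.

-26 = -1*29 + 3
29 = 9*3 + 2
3 = 1*2 + 1
2 = 2*1 + 0  (stop)
So -26/29 = [-1; 9, 1, 2].

[-1; 9, 1, 2]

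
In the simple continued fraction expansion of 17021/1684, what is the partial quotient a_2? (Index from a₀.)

3

17021 = 10·1684 + 181   →  a_0 = 10
1684 = 9·181 + 55   →  a_1 = 9
181 = 3·55 + 16   →  a_2 = 3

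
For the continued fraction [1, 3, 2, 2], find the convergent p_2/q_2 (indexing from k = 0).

9/7

Using pₖ = aₖpₖ₋₁ + pₖ₋₂, qₖ = aₖqₖ₋₁ + qₖ₋₂ (with p₋₁=1, p₋₂=0, q₋₁=0, q₋₂=1):
  k=0: a=1, p=1, q=1
  k=1: a=3, p=4, q=3
  k=2: a=2, p=9, q=7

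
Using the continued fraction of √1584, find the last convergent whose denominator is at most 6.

√1584 = [39; 1, 3, 1, 78, …] (period length 4).
Convergents:
  p_0/q_0 = 39/1
  p_1/q_1 = 40/1
  p_2/q_2 = 159/4
  p_3/q_3 = 199/5
  p_4/q_4 = 15681/394
q_3 = 5 ≤ 6 < 394 = q_4, so the answer is 199/5.

199/5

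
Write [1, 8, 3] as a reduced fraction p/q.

Fold from the inside: start with 3/1.
  8 + 1/3 = 25/3
  1 + 3/25 = 28/25

28/25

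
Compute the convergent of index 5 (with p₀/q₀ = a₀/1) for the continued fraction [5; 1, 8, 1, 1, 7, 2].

Using pₖ = aₖpₖ₋₁ + pₖ₋₂, qₖ = aₖqₖ₋₁ + qₖ₋₂ (with p₋₁=1, p₋₂=0, q₋₁=0, q₋₂=1):
  k=0: a=5, p=5, q=1
  k=1: a=1, p=6, q=1
  k=2: a=8, p=53, q=9
  k=3: a=1, p=59, q=10
  k=4: a=1, p=112, q=19
  k=5: a=7, p=843, q=143

843/143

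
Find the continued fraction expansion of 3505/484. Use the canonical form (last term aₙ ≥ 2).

3505 = 7*484 + 117
484 = 4*117 + 16
117 = 7*16 + 5
16 = 3*5 + 1
5 = 5*1 + 0  (stop)
So 3505/484 = [7; 4, 7, 3, 5].

[7; 4, 7, 3, 5]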